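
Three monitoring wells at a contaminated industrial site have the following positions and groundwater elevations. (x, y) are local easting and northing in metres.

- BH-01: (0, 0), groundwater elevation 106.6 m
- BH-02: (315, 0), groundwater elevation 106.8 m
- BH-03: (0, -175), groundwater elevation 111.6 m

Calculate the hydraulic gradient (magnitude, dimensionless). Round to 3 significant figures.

0.0286

∂h/∂x = (106.8 − 106.6) / (315 − 0) = +0.0006349
∂h/∂y = (111.6 − 106.6) / (-175 − 0) = -0.02857
|∇h| = √(0.0006349² + -0.02857²) = 0.02858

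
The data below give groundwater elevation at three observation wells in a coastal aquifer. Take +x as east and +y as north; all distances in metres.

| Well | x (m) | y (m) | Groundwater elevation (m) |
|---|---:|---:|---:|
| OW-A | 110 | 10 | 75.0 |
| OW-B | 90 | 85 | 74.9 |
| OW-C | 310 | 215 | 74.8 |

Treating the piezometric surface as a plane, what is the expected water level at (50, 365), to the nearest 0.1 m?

With h = a·x + b·y + c and OW-A as origin, the differences give:
  (-20)·a + 75·b = -0.1
  200·a + 205·b = -0.2
Eliminate b (×205 and ×75, subtract): -19100·a = -5.50 → a = ∂h/∂x = +0.0002880
Back-substitute: b = ∂h/∂y = -0.001257.
h(50, 365) = 75.0 + (+0.0002880)·(-60) + (-0.001257)·(355) = 75.0 -0.017 -0.446 = 74.537 m.

74.5 m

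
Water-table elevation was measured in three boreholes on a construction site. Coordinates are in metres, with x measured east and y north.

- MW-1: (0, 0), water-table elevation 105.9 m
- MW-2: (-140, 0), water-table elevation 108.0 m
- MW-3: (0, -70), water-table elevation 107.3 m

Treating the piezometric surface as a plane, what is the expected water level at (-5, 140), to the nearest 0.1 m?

∂h/∂x = (108.0 − 105.9) / (-140 − 0) = -0.01500
∂h/∂y = (107.3 − 105.9) / (-70 − 0) = -0.02000
h(-5, 140) = 105.9 + (-0.01500)·(-5) + (-0.02000)·(140) = 105.9 +0.075 -2.800 = 103.175 m.

103.2 m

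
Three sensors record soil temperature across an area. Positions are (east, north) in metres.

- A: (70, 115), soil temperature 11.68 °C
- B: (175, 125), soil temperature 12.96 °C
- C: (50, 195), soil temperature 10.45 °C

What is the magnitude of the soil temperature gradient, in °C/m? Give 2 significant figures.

Differences from A: to B (Δx, Δy, Δh) = (105, 10, +1.28); to C = (-20, 80, -1.23).
Determinant of the coordinate differences = 105·80 − (-20)·10 = 8600.
∂T/∂x = [(+1.28)·80 − (-1.23)·10] / 8600 = +0.01334
∂T/∂y = [105·(-1.23) − (-20)·(+1.28)] / 8600 = -0.01204
|∇f| = √(0.01334² + -0.01204²) = 0.01797 °C/m

0.018 °C/m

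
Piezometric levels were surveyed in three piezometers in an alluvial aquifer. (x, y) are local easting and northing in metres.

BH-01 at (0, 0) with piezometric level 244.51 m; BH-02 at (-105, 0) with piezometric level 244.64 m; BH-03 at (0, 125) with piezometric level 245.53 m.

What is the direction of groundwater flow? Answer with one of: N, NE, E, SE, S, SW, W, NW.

∂h/∂x = (244.64 − 244.51) / (-105 − 0) = -0.001238
∂h/∂y = (245.53 − 244.51) / (125 − 0) = +0.008160
Flow = −∇h = (+0.001238 east, -0.008160 north), which points south.

S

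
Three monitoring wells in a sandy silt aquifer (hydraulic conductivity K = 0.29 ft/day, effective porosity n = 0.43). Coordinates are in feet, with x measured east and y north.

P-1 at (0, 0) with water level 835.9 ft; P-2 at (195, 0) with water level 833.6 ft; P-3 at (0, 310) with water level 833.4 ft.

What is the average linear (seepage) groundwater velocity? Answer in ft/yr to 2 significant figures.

∂h/∂x = (833.6 − 835.9) / (195 − 0) = -0.01179
∂h/∂y = (833.4 − 835.9) / (310 − 0) = -0.008065
|∇h| = √(-0.01179² + -0.008065²) = 0.01428
Seepage velocity v = K·i/n = 0.29 × 0.01428 / 0.43 = 0.009631 ft/day = 3.518 ft/yr.

3.5 ft/yr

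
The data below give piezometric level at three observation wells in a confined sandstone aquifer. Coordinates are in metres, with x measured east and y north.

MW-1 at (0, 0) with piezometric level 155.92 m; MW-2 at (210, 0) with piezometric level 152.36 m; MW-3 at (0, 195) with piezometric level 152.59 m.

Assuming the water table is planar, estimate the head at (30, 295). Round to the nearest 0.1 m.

150.4 m

∂h/∂x = (152.36 − 155.92) / (210 − 0) = -0.01695
∂h/∂y = (152.59 − 155.92) / (195 − 0) = -0.01708
h(30, 295) = 155.92 + (-0.01695)·(30) + (-0.01708)·(295) = 155.92 -0.509 -5.038 = 150.374 m.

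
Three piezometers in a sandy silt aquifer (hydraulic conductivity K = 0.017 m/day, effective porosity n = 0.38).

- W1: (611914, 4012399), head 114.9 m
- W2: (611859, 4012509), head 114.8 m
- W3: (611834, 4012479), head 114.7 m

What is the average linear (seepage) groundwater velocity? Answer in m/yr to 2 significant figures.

Differences from W1: to W2 (Δx, Δy, Δh) = (-55, 110, -0.1); to W3 = (-80, 80, -0.2).
Solve a·Δx + b·Δy = Δh: det = (-55)·80 − (-80)·110 = 4400.
∂h/∂x = [(-0.1)·80 − (-0.2)·110] / 4400 = +0.003182
∂h/∂y = [(-55)·(-0.2) − (-80)·(-0.1)] / 4400 = +0.0006818
|∇h| = √(0.003182² + 0.0006818²) = 0.003254
Seepage velocity v = K·i/n = 0.017 × 0.003254 / 0.38 = 0.0001456 m/day = 0.05318 m/yr.

0.053 m/yr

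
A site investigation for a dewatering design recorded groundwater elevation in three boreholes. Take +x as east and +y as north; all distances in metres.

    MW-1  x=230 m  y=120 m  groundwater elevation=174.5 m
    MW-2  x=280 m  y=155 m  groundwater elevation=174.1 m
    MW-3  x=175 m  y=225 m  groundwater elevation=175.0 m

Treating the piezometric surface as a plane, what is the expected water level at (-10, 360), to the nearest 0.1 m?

176.6 m

Differences from MW-1: to MW-2 (Δx, Δy, Δh) = (50, 35, -0.4); to MW-3 = (-55, 105, +0.5).
Solve a·Δx + b·Δy = Δh: det = 50·105 − (-55)·35 = 7175.
∂h/∂x = [(-0.4)·105 − (+0.5)·35] / 7175 = -0.008293
∂h/∂y = [50·(+0.5) − (-55)·(-0.4)] / 7175 = +0.0004181
h(-10, 360) = 174.5 + (-0.008293)·(-240) + (+0.0004181)·(240) = 174.5 +1.990 +0.100 = 176.591 m.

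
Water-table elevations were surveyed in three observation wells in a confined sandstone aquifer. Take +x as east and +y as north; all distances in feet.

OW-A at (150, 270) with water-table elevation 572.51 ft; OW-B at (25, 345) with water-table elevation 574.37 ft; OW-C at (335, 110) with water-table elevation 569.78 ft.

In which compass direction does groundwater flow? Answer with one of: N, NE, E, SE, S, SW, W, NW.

E

Differences from OW-A: to OW-B (Δx, Δy, Δh) = (-125, 75, +1.86); to OW-C = (185, -160, -2.73).
Determinant of the coordinate differences = (-125)·(-160) − 185·75 = 6125.
∂h/∂x = [(+1.86)·(-160) − (-2.73)·75] / 6125 = -0.01516
∂h/∂y = [(-125)·(-2.73) − 185·(+1.86)] / 6125 = -0.0004653
Flow = −∇h = (+0.01516 east, +0.0004653 north), which points east.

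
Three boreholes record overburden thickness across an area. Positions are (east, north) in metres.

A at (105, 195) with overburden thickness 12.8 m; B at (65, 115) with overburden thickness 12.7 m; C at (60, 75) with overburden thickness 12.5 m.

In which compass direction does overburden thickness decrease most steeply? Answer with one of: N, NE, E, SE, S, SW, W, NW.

Differences from A: to B (Δx, Δy, Δh) = (-40, -80, -0.1); to C = (-45, -120, -0.3).
Solve a·Δx + b·Δy = Δd: det = (-40)·(-120) − (-45)·(-80) = 1200.
∂d/∂x = [(-0.1)·(-120) − (-0.3)·(-80)] / 1200 = -0.010000
∂d/∂y = [(-40)·(-0.3) − (-45)·(-0.1)] / 1200 = +0.006250
Steepest decrease is along −∇f = (+0.010000 E, -0.006250 N) → southeast.

SE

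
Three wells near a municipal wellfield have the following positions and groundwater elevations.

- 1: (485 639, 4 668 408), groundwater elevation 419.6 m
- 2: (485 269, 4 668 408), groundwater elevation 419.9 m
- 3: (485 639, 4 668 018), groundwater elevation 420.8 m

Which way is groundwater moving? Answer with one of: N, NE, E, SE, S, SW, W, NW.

∂h/∂x = (419.9 − 419.6) / (485269 − 485639) = -0.0008108
∂h/∂y = (420.8 − 419.6) / (4668018 − 4668408) = -0.003077
Flow = −∇h = (+0.0008108 east, +0.003077 north), which points north.

N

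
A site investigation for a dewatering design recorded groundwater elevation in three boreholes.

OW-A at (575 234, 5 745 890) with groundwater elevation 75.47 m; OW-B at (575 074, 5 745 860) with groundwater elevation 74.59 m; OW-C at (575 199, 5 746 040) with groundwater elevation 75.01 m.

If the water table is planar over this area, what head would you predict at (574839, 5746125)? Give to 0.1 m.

72.8 m

Three-point gradient (reference OW-A): Δ to OW-B = (-160, -30, -0.88), Δ to OW-C = (-35, 150, -0.46).
∂h/∂x = +0.005820, ∂h/∂y = -0.001709 (det = -25050).
h(574839, 5746125) = 75.47 + (+0.005820)·(-395) + (-0.001709)·(235) = 75.47 -2.299 -0.402 = 72.769 m.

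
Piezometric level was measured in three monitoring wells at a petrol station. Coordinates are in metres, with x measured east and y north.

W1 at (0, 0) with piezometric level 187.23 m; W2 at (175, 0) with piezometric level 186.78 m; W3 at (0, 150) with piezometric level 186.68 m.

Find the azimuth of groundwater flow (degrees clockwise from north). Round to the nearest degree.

035°

∂h/∂x = (186.78 − 187.23) / (175 − 0) = -0.002571
∂h/∂y = (186.68 − 187.23) / (150 − 0) = -0.003667
Flow direction (−∇h) has components (+0.002571 E, +0.003667 N).
Azimuth = atan2(E, N) = atan2(+0.002571, +0.003667) = 35.0° ≈ 035°.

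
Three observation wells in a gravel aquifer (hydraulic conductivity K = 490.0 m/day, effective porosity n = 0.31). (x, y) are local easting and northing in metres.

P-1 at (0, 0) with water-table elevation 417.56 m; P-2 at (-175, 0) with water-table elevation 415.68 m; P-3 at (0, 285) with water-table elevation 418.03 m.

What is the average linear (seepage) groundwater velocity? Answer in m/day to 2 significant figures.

∂h/∂x = (415.68 − 417.56) / (-175 − 0) = +0.01074
∂h/∂y = (418.03 − 417.56) / (285 − 0) = +0.001649
|∇h| = √(0.01074² + 0.001649²) = 0.01087
Seepage velocity v = K·i/n = 490.0 × 0.01087 / 0.31 = 17.18 m/day.

17 m/day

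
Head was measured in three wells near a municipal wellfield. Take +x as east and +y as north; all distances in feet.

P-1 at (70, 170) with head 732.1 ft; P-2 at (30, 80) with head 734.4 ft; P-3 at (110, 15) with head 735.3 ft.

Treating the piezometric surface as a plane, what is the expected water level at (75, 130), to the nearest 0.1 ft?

Taking P-1 as reference: P-2−P-1 = (-40, -90, +2.3); P-3−P-1 = (40, -155, +3.2).
Determinant of the coordinate differences = (-40)·(-155) − 40·(-90) = 9800.
∂h/∂x = [(+2.3)·(-155) − (+3.2)·(-90)] / 9800 = -0.006990
∂h/∂y = [(-40)·(+3.2) − 40·(+2.3)] / 9800 = -0.02245
h(75, 130) = 732.1 + (-0.006990)·(5) + (-0.02245)·(-40) = 732.1 -0.035 +0.898 = 732.963 ft.

733.0 ft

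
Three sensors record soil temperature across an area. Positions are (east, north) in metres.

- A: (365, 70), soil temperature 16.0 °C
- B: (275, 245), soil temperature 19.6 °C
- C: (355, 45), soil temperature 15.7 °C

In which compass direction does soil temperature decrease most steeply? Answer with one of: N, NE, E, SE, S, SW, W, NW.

SE

Three-point gradient (reference A): Δ to B = (-90, 175, +3.6), Δ to C = (-10, -25, -0.3).
∂T/∂x = -0.009375, ∂T/∂y = +0.01575 (det = 4000).
Steepest decrease is along −∇f = (+0.009375 E, -0.01575 N) → southeast.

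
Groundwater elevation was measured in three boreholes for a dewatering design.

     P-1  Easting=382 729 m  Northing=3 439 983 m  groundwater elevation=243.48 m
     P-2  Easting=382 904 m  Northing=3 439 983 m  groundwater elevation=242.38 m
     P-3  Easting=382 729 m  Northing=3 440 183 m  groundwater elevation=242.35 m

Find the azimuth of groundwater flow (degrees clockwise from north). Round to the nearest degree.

048°

∂h/∂x = (242.38 − 243.48) / (382904 − 382729) = -0.006286
∂h/∂y = (242.35 − 243.48) / (3440183 − 3439983) = -0.005650
Flow direction (−∇h) has components (+0.006286 E, +0.005650 N).
Azimuth = atan2(E, N) = atan2(+0.006286, +0.005650) = 48.0° ≈ 048°.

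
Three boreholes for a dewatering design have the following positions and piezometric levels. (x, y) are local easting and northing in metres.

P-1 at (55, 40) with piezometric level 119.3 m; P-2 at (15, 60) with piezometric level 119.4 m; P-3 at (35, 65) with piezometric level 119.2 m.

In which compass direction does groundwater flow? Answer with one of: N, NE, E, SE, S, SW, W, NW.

NE

Differences from P-1: to P-2 (Δx, Δy, Δh) = (-40, 20, +0.1); to P-3 = (-20, 25, -0.1).
Determinant of the coordinate differences = (-40)·25 − (-20)·20 = -600.
∂h/∂x = [(+0.1)·25 − (-0.1)·20] / -600 = -0.007500
∂h/∂y = [(-40)·(-0.1) − (-20)·(+0.1)] / -600 = -0.010000
Flow = −∇h = (+0.007500 east, +0.010000 north), which points northeast.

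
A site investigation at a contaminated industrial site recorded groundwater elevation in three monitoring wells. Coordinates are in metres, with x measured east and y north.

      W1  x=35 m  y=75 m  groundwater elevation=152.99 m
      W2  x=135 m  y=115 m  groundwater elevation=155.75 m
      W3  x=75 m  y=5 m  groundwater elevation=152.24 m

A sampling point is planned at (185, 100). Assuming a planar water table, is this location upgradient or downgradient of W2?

With h = a·x + b·y + c and W1 as origin, the differences give:
  100·a + 40·b = +2.76
  40·a + (-70)·b = -0.75
Eliminate b (×(-70) and ×40, subtract): -8600·a = -163.200 → a = ∂h/∂x = +0.01898
Back-substitute: b = ∂h/∂y = +0.02156.
Head at (185, 100) = 152.99 + (+0.01898)·(150) + (+0.02156)·(25) = 156.38 m.
That is higher than the 155.75 m at W2, so the point is upgradient.

upgradient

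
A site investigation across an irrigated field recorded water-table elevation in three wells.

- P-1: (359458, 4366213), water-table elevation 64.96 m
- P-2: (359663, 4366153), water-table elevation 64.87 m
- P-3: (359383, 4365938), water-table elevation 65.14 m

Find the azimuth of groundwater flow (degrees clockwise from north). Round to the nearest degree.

Taking P-1 as reference: P-2−P-1 = (205, -60, -0.09); P-3−P-1 = (-75, -275, +0.18).
Solve a·Δx + b·Δy = Δh: det = 205·(-275) − (-75)·(-60) = -60875.
∂h/∂x = [(-0.09)·(-275) − (+0.18)·(-60)] / -60875 = -0.0005840
∂h/∂y = [205·(+0.18) − (-75)·(-0.09)] / -60875 = -0.0004953
Flow direction (−∇h) has components (+0.0005840 E, +0.0004953 N).
Azimuth = atan2(E, N) = atan2(+0.0005840, +0.0004953) = 49.7° ≈ 050°.

050°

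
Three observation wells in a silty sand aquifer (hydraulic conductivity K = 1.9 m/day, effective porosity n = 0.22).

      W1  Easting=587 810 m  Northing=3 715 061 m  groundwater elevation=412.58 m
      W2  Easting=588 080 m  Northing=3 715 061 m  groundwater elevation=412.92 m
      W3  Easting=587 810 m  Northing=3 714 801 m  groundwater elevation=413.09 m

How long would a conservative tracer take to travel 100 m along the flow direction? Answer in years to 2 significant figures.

14 years

∂h/∂x = (412.92 − 412.58) / (588080 − 587810) = +0.001259
∂h/∂y = (413.09 − 412.58) / (3714801 − 3715061) = -0.001962
|∇h| = √(0.001259² + -0.001962²) = 0.002331
Seepage velocity v = K·i/n = 1.9 × 0.002331 / 0.22 = 0.02013 m/day.
t = 100 / 0.02013 = 4968 days = 13.6 years.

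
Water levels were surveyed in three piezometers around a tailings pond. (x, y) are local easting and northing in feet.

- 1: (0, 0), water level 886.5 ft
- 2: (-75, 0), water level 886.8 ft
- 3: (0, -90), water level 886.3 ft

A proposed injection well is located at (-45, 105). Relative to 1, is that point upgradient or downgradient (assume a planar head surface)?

∂h/∂x = (886.8 − 886.5) / (-75 − 0) = -0.004000
∂h/∂y = (886.3 − 886.5) / (-90 − 0) = +0.002222
Head at (-45, 105) = 886.5 + (-0.004000)·(-45) + (+0.002222)·(105) = 886.91 ft.
That is higher than the 886.5 ft at 1, so the point is upgradient.

upgradient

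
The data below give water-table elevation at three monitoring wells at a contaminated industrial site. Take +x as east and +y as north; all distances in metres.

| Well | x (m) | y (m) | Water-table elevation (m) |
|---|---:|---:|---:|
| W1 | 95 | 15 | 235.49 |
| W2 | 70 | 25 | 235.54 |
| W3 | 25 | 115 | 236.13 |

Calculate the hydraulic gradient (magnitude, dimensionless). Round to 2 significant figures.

Three-point gradient (reference W1): Δ to W2 = (-25, 10, +0.05), Δ to W3 = (-70, 100, +0.64).
∂h/∂x = +0.0007778, ∂h/∂y = +0.006944 (det = -1800).
|∇h| = √(0.0007778² + 0.006944²) = 0.006987

0.0070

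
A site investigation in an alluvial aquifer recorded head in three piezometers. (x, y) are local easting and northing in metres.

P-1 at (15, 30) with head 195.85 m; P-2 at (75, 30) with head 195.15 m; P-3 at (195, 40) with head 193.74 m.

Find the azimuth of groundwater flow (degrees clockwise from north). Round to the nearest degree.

Differences from P-1: to P-2 (Δx, Δy, Δh) = (60, 0, -0.70); to P-3 = (180, 10, -2.11).
Determinant of the coordinate differences = 60·10 − 180·0 = 600.
∂h/∂x = [(-0.70)·10 − (-2.11)·0] / 600 = -0.01167
∂h/∂y = [60·(-2.11) − 180·(-0.70)] / 600 = -0.001000
Flow direction (−∇h) has components (+0.01167 E, +0.001000 N).
Azimuth = atan2(E, N) = atan2(+0.01167, +0.001000) = 85.1° ≈ 085°.

085°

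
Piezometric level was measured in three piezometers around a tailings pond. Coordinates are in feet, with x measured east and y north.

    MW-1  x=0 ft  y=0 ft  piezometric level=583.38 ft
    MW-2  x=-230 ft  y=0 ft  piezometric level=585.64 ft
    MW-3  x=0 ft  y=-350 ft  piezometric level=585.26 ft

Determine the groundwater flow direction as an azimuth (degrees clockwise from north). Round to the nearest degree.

∂h/∂x = (585.64 − 583.38) / (-230 − 0) = -0.009826
∂h/∂y = (585.26 − 583.38) / (-350 − 0) = -0.005371
Flow direction (−∇h) has components (+0.009826 E, +0.005371 N).
Azimuth = atan2(E, N) = atan2(+0.009826, +0.005371) = 61.3° ≈ 061°.

061°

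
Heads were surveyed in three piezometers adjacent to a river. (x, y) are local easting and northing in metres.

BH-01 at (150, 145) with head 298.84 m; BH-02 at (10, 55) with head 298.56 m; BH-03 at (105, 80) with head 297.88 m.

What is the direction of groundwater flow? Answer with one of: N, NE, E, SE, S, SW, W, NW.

Taking BH-01 as reference: BH-02−BH-01 = (-140, -90, -0.28); BH-03−BH-01 = (-45, -65, -0.96).
Solve a·Δx + b·Δy = Δh: det = (-140)·(-65) − (-45)·(-90) = 5050.
∂h/∂x = [(-0.28)·(-65) − (-0.96)·(-90)] / 5050 = -0.01350
∂h/∂y = [(-140)·(-0.96) − (-45)·(-0.28)] / 5050 = +0.02412
Flow = −∇h = (+0.01350 east, -0.02412 north), which points southeast.

SE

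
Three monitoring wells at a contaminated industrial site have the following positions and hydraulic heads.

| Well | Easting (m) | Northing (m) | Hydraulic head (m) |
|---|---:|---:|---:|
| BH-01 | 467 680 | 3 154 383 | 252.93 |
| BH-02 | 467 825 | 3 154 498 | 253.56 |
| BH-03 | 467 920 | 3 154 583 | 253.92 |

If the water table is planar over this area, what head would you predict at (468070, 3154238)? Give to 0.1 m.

257.1 m

Three-point gradient (reference BH-01): Δ to BH-02 = (145, 115, +0.63), Δ to BH-03 = (240, 200, +0.99).
∂h/∂x = +0.008679, ∂h/∂y = -0.005464 (det = 1400).
h(468070, 3154238) = 252.93 + (+0.008679)·(390) + (-0.005464)·(-145) = 252.93 +3.385 +0.792 = 257.107 m.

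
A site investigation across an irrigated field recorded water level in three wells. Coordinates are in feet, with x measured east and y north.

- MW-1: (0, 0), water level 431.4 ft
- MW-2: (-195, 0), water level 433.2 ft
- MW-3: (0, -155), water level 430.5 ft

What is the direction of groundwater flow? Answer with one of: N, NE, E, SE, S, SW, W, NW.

SE

∂h/∂x = (433.2 − 431.4) / (-195 − 0) = -0.009231
∂h/∂y = (430.5 − 431.4) / (-155 − 0) = +0.005806
Flow = −∇h = (+0.009231 east, -0.005806 north), which points southeast.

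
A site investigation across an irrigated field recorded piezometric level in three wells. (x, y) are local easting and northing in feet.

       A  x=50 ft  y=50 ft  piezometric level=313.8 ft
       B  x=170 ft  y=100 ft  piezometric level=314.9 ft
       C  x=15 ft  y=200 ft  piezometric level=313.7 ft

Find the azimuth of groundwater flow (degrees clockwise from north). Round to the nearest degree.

261°

With h = a·x + b·y + c and A as origin, the differences give:
  120·a + 50·b = +1.1
  (-35)·a + 150·b = -0.1
Eliminate b (×150 and ×50, subtract): 19750·a = 170.00 → a = ∂h/∂x = +0.008608
Back-substitute: b = ∂h/∂y = +0.001342.
Flow direction (−∇h) has components (-0.008608 E, -0.001342 N).
Azimuth = atan2(E, N) = atan2(-0.008608, -0.001342) = 261.1° ≈ 261°.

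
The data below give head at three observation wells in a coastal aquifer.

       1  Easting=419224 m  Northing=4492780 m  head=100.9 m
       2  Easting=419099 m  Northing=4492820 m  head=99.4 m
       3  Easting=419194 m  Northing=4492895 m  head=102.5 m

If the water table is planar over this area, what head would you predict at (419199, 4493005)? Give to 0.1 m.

104.6 m

Taking 1 as reference: 2−1 = (-125, 40, -1.5); 3−1 = (-30, 115, +1.6).
Solve a·Δx + b·Δy = Δh: det = (-125)·115 − (-30)·40 = -13175.
∂h/∂x = [(-1.5)·115 − (+1.6)·40] / -13175 = +0.01795
∂h/∂y = [(-125)·(+1.6) − (-30)·(-1.5)] / -13175 = +0.01860
h(419199, 4493005) = 100.9 + (+0.01795)·(-25) + (+0.01860)·(225) = 100.9 -0.449 +4.184 = 104.635 m.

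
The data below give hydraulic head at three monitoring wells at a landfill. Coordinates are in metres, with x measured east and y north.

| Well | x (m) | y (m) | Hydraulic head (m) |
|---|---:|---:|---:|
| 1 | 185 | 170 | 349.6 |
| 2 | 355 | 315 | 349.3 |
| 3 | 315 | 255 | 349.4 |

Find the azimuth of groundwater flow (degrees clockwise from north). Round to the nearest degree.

035°

Differences from 1: to 2 (Δx, Δy, Δh) = (170, 145, -0.3); to 3 = (130, 85, -0.2).
Solve a·Δx + b·Δy = Δh: det = 170·85 − 130·145 = -4400.
∂h/∂x = [(-0.3)·85 − (-0.2)·145] / -4400 = -0.0007955
∂h/∂y = [170·(-0.2) − 130·(-0.3)] / -4400 = -0.001136
Flow direction (−∇h) has components (+0.0007955 E, +0.001136 N).
Azimuth = atan2(E, N) = atan2(+0.0007955, +0.001136) = 35.0° ≈ 035°.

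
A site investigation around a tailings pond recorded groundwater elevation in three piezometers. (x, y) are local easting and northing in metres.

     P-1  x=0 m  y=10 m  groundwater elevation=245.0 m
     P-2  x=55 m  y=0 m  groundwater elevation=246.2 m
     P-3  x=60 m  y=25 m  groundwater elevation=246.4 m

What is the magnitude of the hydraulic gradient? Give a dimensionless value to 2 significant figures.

0.023

Three-point gradient (reference P-1): Δ to P-2 = (55, -10, +1.2), Δ to P-3 = (60, 15, +1.4).
∂h/∂x = +0.02246, ∂h/∂y = +0.003509 (det = 1425).
|∇h| = √(0.02246² + 0.003509²) = 0.02273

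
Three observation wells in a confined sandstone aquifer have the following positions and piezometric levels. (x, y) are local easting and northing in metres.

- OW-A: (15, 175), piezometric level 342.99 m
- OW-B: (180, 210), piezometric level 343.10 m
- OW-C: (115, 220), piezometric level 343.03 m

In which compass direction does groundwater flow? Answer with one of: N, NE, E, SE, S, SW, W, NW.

Three-point gradient (reference OW-A): Δ to OW-B = (165, 35, +0.11), Δ to OW-C = (100, 45, +0.04).
∂h/∂x = +0.0009045, ∂h/∂y = -0.001121 (det = 3925).
Flow = −∇h = (-0.0009045 east, +0.001121 north), which points northwest.

NW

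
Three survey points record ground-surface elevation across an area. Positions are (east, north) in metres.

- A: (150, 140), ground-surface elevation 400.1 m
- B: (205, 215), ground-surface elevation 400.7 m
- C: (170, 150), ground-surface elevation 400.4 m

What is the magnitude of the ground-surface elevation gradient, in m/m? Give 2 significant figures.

0.018 m/m

With z = a·x + b·y + c and A as origin, the differences give:
  55·a + 75·b = +0.6
  20·a + 10·b = +0.3
Eliminate b (×10 and ×75, subtract): -950·a = -16.50 → a = ∂z/∂x = +0.01737
Back-substitute: b = ∂z/∂y = -0.004737.
|∇f| = √(0.01737² + -0.004737²) = 0.018 m/m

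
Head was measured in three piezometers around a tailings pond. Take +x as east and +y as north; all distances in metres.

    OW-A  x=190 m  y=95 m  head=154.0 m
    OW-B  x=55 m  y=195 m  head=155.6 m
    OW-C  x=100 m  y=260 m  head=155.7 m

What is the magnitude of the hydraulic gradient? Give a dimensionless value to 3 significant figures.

0.00957

With h = a·x + b·y + c and OW-A as origin, the differences give:
  (-135)·a + 100·b = +1.6
  (-90)·a + 165·b = +1.7
Eliminate b (×165 and ×100, subtract): -13275·a = 94.00 → a = ∂h/∂x = -0.007081
Back-substitute: b = ∂h/∂y = +0.006441.
|∇h| = √(-0.007081² + 0.006441²) = 0.009572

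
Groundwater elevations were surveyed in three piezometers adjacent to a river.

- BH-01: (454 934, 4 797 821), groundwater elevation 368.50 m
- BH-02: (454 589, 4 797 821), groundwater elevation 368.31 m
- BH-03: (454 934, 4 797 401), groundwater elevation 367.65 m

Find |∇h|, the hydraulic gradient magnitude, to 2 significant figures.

0.0021

∂h/∂x = (368.31 − 368.50) / (454589 − 454934) = +0.0005507
∂h/∂y = (367.65 − 368.50) / (4797401 − 4797821) = +0.002024
|∇h| = √(0.0005507² + 0.002024²) = 0.002098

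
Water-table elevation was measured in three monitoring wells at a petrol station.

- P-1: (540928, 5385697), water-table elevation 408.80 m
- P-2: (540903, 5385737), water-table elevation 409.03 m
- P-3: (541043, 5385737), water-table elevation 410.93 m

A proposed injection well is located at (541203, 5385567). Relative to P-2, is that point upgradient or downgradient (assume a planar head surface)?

upgradient

Differences from P-1: to P-2 (Δx, Δy, Δh) = (-25, 40, +0.23); to P-3 = (115, 40, +2.13).
Determinant of the coordinate differences = (-25)·40 − 115·40 = -5600.
∂h/∂x = [(+0.23)·40 − (+2.13)·40] / -5600 = +0.01357
∂h/∂y = [(-25)·(+2.13) − 115·(+0.23)] / -5600 = +0.01423
Head at (541203, 5385567) = 408.80 + (+0.01357)·(275) + (+0.01423)·(-130) = 410.68 m.
That is higher than the 409.03 m at P-2, so the point is upgradient.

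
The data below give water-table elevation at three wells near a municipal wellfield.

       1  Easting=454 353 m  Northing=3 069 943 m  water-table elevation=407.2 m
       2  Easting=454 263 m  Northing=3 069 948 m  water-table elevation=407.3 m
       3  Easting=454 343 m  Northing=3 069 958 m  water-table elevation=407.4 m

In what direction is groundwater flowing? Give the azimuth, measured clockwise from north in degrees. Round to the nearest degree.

178°

With h = a·x + b·y + c and 1 as origin, the differences give:
  (-90)·a + 5·b = +0.1
  (-10)·a + 15·b = +0.2
Eliminate b (×15 and ×5, subtract): -1300·a = 0.50 → a = ∂h/∂x = -0.0003846
Back-substitute: b = ∂h/∂y = +0.01308.
Flow direction (−∇h) has components (+0.0003846 E, -0.01308 N).
Azimuth = atan2(E, N) = atan2(+0.0003846, -0.01308) = 178.3° ≈ 178°.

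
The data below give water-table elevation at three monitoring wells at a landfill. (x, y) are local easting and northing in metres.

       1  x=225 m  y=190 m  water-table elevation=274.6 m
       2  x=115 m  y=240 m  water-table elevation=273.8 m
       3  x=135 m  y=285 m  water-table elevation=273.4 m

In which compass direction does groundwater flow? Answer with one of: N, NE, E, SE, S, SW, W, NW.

Three-point gradient (reference 1): Δ to 2 = (-110, 50, -0.8), Δ to 3 = (-90, 95, -1.2).
∂h/∂x = +0.002689, ∂h/∂y = -0.01008 (det = -5950).
Flow = −∇h = (-0.002689 east, +0.01008 north), which points north.

N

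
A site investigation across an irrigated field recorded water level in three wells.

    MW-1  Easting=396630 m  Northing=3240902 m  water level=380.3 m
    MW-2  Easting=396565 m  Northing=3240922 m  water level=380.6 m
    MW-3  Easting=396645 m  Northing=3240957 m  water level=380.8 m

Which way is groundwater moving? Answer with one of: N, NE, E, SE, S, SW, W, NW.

S

Three-point gradient (reference MW-1): Δ to MW-2 = (-65, 20, +0.3), Δ to MW-3 = (15, 55, +0.5).
∂h/∂x = -0.001677, ∂h/∂y = +0.009548 (det = -3875).
Flow = −∇h = (+0.001677 east, -0.009548 north), which points south.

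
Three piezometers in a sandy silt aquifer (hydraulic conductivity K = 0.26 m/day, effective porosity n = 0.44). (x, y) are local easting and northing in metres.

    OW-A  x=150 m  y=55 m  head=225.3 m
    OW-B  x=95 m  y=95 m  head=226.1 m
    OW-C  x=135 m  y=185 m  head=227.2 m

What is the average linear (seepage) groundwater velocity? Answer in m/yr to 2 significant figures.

With h = a·x + b·y + c and OW-A as origin, the differences give:
  (-55)·a + 40·b = +0.8
  (-15)·a + 130·b = +1.9
Eliminate b (×130 and ×40, subtract): -6550·a = 28.00 → a = ∂h/∂x = -0.004275
Back-substitute: b = ∂h/∂y = +0.01412.
|∇h| = √(-0.004275² + 0.01412²) = 0.01475
Seepage velocity v = K·i/n = 0.26 × 0.01475 / 0.44 = 0.008716 m/day = 3.184 m/yr.

3.2 m/yr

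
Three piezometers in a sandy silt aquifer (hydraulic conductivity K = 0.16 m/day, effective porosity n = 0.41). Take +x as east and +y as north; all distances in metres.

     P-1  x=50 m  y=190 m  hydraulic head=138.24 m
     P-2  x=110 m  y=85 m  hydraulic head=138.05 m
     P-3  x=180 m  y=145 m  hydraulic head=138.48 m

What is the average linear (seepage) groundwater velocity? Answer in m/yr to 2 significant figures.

With h = a·x + b·y + c and P-1 as origin, the differences give:
  60·a + (-105)·b = -0.19
  130·a + (-45)·b = +0.24
Eliminate b (×(-45) and ×(-105), subtract): 10950·a = 33.750 → a = ∂h/∂x = +0.003082
Back-substitute: b = ∂h/∂y = +0.003571.
|∇h| = √(0.003082² + 0.003571²) = 0.004717
Seepage velocity v = K·i/n = 0.16 × 0.004717 / 0.41 = 0.001841 m/day = 0.6724 m/yr.

0.67 m/yr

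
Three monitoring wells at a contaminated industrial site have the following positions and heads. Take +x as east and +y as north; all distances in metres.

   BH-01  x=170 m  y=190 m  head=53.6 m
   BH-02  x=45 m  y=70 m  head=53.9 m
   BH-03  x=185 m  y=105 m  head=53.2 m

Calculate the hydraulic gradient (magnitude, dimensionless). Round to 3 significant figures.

With h = a·x + b·y + c and BH-01 as origin, the differences give:
  (-125)·a + (-120)·b = +0.3
  15·a + (-85)·b = -0.4
Eliminate b (×(-85) and ×(-120), subtract): 12425·a = -73.50 → a = ∂h/∂x = -0.005915
Back-substitute: b = ∂h/∂y = +0.003662.
|∇h| = √(-0.005915² + 0.003662²) = 0.006957

0.00696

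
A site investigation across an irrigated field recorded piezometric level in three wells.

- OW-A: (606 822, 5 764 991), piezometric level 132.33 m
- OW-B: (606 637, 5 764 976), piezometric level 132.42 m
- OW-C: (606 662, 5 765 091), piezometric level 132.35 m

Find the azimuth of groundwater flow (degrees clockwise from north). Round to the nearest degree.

041°

With h = a·x + b·y + c and OW-A as origin, the differences give:
  (-185)·a + (-15)·b = +0.09
  (-160)·a + 100·b = +0.02
Eliminate b (×100 and ×(-15), subtract): -20900·a = 9.300 → a = ∂h/∂x = -0.0004450
Back-substitute: b = ∂h/∂y = -0.0005120.
Flow direction (−∇h) has components (+0.0004450 E, +0.0005120 N).
Azimuth = atan2(E, N) = atan2(+0.0004450, +0.0005120) = 41.0° ≈ 041°.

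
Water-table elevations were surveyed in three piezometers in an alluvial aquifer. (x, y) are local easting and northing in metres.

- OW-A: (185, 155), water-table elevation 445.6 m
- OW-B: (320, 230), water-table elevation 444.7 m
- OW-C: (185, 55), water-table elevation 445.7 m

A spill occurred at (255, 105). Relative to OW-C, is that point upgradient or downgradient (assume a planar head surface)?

downgradient

With h = a·x + b·y + c and OW-A as origin, the differences give:
  135·a + 75·b = -0.9
  0·a + (-100)·b = +0.1
Eliminate b (×(-100) and ×75, subtract): -13500·a = 82.50 → a = ∂h/∂x = -0.006111
Back-substitute: b = ∂h/∂y = -0.0010000.
Head at (255, 105) = 445.6 + (-0.006111)·(70) + (-0.0010000)·(-50) = 445.22 m.
That is lower than the 445.7 m at OW-C, so the point is downgradient.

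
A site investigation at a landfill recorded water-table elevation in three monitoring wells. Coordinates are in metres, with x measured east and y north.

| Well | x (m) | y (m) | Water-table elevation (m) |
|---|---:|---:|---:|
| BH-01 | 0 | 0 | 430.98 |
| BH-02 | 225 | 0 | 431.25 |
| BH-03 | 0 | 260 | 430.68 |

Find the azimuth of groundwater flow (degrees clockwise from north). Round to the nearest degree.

314°

∂h/∂x = (431.25 − 430.98) / (225 − 0) = +0.001200
∂h/∂y = (430.68 − 430.98) / (260 − 0) = -0.001154
Flow direction (−∇h) has components (-0.001200 E, +0.001154 N).
Azimuth = atan2(E, N) = atan2(-0.001200, +0.001154) = 313.9° ≈ 314°.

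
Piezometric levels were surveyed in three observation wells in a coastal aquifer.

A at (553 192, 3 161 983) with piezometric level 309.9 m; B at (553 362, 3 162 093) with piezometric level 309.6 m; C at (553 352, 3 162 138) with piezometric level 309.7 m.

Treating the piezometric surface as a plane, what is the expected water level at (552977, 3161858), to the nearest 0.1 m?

310.3 m

Three-point gradient (reference A): Δ to B = (170, 110, -0.3), Δ to C = (160, 155, -0.2).
∂h/∂x = -0.002800, ∂h/∂y = +0.001600 (det = 8750).
h(552977, 3161858) = 309.9 + (-0.002800)·(-215) + (+0.001600)·(-125) = 309.9 +0.602 -0.200 = 310.302 m.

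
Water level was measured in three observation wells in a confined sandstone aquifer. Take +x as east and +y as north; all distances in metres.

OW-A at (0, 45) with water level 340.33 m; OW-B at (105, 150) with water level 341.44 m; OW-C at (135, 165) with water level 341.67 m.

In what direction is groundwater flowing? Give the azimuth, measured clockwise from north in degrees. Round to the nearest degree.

219°

With h = a·x + b·y + c and OW-A as origin, the differences give:
  105·a + 105·b = +1.11
  135·a + 120·b = +1.34
Eliminate b (×120 and ×105, subtract): -1575·a = -7.500 → a = ∂h/∂x = +0.004762
Back-substitute: b = ∂h/∂y = +0.005810.
Flow direction (−∇h) has components (-0.004762 E, -0.005810 N).
Azimuth = atan2(E, N) = atan2(-0.004762, -0.005810) = 219.3° ≈ 219°.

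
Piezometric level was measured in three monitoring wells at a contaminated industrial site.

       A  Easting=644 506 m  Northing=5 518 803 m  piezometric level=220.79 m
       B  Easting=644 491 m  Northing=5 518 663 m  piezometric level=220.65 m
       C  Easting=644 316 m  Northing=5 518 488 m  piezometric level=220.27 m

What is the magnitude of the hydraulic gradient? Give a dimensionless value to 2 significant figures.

0.0016

Taking A as reference: B−A = (-15, -140, -0.14); C−A = (-190, -315, -0.52).
Solve a·Δx + b·Δy = Δh: det = (-15)·(-315) − (-190)·(-140) = -21875.
∂h/∂x = [(-0.14)·(-315) − (-0.52)·(-140)] / -21875 = +0.001312
∂h/∂y = [(-15)·(-0.52) − (-190)·(-0.14)] / -21875 = +0.0008594
|∇h| = √(0.001312² + 0.0008594²) = 0.001568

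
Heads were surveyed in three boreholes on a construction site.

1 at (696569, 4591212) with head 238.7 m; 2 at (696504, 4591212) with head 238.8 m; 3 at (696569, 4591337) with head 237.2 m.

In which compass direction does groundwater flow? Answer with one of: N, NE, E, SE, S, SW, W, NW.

∂h/∂x = (238.8 − 238.7) / (696504 − 696569) = -0.001538
∂h/∂y = (237.2 − 238.7) / (4591337 − 4591212) = -0.01200
Flow = −∇h = (+0.001538 east, +0.01200 north), which points north.

N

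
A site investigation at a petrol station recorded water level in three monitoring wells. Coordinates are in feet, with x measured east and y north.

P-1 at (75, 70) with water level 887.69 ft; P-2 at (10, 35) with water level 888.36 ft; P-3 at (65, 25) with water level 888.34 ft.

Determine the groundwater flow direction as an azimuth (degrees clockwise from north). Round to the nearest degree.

012°

Differences from P-1: to P-2 (Δx, Δy, Δh) = (-65, -35, +0.67); to P-3 = (-10, -45, +0.65).
Determinant of the coordinate differences = (-65)·(-45) − (-10)·(-35) = 2575.
∂h/∂x = [(+0.67)·(-45) − (+0.65)·(-35)] / 2575 = -0.002874
∂h/∂y = [(-65)·(+0.65) − (-10)·(+0.67)] / 2575 = -0.01381
Flow direction (−∇h) has components (+0.002874 E, +0.01381 N).
Azimuth = atan2(E, N) = atan2(+0.002874, +0.01381) = 11.8° ≈ 012°.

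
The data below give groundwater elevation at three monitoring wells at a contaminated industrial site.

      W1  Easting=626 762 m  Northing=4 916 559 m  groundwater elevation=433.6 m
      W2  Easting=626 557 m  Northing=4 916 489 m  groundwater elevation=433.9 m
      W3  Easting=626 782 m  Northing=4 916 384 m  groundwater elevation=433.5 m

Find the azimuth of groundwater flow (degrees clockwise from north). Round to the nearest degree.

104°

With h = a·x + b·y + c and W1 as origin, the differences give:
  (-205)·a + (-70)·b = +0.3
  20·a + (-175)·b = -0.1
Eliminate b (×(-175) and ×(-70), subtract): 37275·a = -59.50 → a = ∂h/∂x = -0.001596
Back-substitute: b = ∂h/∂y = +0.0003890.
Flow direction (−∇h) has components (+0.001596 E, -0.0003890 N).
Azimuth = atan2(E, N) = atan2(+0.001596, -0.0003890) = 103.7° ≈ 104°.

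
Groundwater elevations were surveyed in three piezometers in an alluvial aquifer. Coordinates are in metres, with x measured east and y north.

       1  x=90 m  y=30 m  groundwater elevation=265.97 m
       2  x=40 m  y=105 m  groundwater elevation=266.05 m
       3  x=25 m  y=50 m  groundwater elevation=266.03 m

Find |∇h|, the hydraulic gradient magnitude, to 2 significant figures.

With h = a·x + b·y + c and 1 as origin, the differences give:
  (-50)·a + 75·b = +0.08
  (-65)·a + 20·b = +0.06
Eliminate b (×20 and ×75, subtract): 3875·a = -2.900 → a = ∂h/∂x = -0.0007484
Back-substitute: b = ∂h/∂y = +0.0005677.
|∇h| = √(-0.0007484² + 0.0005677²) = 0.0009394

0.00094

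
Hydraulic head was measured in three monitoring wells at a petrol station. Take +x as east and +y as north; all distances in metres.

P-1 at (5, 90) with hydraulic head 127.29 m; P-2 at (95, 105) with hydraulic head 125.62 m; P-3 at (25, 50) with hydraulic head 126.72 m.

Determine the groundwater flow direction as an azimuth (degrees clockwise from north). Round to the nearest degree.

103°

Differences from P-1: to P-2 (Δx, Δy, Δh) = (90, 15, -1.67); to P-3 = (20, -40, -0.57).
Determinant of the coordinate differences = 90·(-40) − 20·15 = -3900.
∂h/∂x = [(-1.67)·(-40) − (-0.57)·15] / -3900 = -0.01932
∂h/∂y = [90·(-0.57) − 20·(-1.67)] / -3900 = +0.004590
Flow direction (−∇h) has components (+0.01932 E, -0.004590 N).
Azimuth = atan2(E, N) = atan2(+0.01932, -0.004590) = 103.4° ≈ 103°.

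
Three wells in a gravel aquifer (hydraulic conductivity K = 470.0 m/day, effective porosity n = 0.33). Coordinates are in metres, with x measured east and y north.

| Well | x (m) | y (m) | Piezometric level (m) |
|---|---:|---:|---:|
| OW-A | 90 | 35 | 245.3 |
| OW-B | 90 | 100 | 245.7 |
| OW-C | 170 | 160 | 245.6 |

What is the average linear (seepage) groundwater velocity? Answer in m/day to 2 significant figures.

12 m/day

With h = a·x + b·y + c and OW-A as origin, the differences give:
  0·a + 65·b = +0.4
  80·a + 125·b = +0.3
Eliminate b (×125 and ×65, subtract): -5200·a = 30.50 → a = ∂h/∂x = -0.005865
Back-substitute: b = ∂h/∂y = +0.006154.
|∇h| = √(-0.005865² + 0.006154²) = 0.008501
Seepage velocity v = K·i/n = 470.0 × 0.008501 / 0.33 = 12.11 m/day.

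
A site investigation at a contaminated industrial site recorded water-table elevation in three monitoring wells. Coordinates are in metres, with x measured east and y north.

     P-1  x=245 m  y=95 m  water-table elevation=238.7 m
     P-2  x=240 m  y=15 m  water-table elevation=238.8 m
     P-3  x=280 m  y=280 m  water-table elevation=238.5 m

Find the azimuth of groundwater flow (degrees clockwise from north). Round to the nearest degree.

With h = a·x + b·y + c and P-1 as origin, the differences give:
  (-5)·a + (-80)·b = +0.1
  35·a + 185·b = -0.2
Eliminate b (×185 and ×(-80), subtract): 1875·a = 2.50 → a = ∂h/∂x = +0.001333
Back-substitute: b = ∂h/∂y = -0.001333.
Flow direction (−∇h) has components (-0.001333 E, +0.001333 N).
Azimuth = atan2(E, N) = atan2(-0.001333, +0.001333) = 315.0° ≈ 315°.

315°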